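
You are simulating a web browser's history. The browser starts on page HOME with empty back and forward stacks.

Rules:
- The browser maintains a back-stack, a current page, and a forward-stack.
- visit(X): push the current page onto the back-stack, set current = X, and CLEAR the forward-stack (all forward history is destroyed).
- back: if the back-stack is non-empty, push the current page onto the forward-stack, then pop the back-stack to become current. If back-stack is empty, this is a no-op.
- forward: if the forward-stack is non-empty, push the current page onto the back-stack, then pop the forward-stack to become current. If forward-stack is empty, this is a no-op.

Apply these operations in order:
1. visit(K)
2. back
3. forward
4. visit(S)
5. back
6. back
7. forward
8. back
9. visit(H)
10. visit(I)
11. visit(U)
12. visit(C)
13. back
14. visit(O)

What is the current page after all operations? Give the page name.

After 1 (visit(K)): cur=K back=1 fwd=0
After 2 (back): cur=HOME back=0 fwd=1
After 3 (forward): cur=K back=1 fwd=0
After 4 (visit(S)): cur=S back=2 fwd=0
After 5 (back): cur=K back=1 fwd=1
After 6 (back): cur=HOME back=0 fwd=2
After 7 (forward): cur=K back=1 fwd=1
After 8 (back): cur=HOME back=0 fwd=2
After 9 (visit(H)): cur=H back=1 fwd=0
After 10 (visit(I)): cur=I back=2 fwd=0
After 11 (visit(U)): cur=U back=3 fwd=0
After 12 (visit(C)): cur=C back=4 fwd=0
After 13 (back): cur=U back=3 fwd=1
After 14 (visit(O)): cur=O back=4 fwd=0

Answer: O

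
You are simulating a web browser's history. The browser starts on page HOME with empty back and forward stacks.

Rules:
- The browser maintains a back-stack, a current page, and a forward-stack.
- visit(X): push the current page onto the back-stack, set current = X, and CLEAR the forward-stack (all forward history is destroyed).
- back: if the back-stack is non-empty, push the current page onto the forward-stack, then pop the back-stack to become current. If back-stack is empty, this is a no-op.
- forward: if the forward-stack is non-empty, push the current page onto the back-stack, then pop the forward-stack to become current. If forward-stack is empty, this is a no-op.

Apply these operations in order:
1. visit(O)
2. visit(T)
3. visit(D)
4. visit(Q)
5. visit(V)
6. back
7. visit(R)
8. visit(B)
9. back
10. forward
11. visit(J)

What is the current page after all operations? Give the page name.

Answer: J

Derivation:
After 1 (visit(O)): cur=O back=1 fwd=0
After 2 (visit(T)): cur=T back=2 fwd=0
After 3 (visit(D)): cur=D back=3 fwd=0
After 4 (visit(Q)): cur=Q back=4 fwd=0
After 5 (visit(V)): cur=V back=5 fwd=0
After 6 (back): cur=Q back=4 fwd=1
After 7 (visit(R)): cur=R back=5 fwd=0
After 8 (visit(B)): cur=B back=6 fwd=0
After 9 (back): cur=R back=5 fwd=1
After 10 (forward): cur=B back=6 fwd=0
After 11 (visit(J)): cur=J back=7 fwd=0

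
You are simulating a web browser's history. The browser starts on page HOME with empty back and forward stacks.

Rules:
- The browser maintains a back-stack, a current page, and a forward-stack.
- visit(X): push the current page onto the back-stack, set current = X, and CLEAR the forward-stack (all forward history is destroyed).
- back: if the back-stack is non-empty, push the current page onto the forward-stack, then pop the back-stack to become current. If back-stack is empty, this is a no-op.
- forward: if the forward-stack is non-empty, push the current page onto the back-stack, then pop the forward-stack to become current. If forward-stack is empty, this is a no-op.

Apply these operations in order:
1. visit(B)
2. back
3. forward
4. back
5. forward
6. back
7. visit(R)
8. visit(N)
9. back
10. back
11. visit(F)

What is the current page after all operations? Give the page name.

After 1 (visit(B)): cur=B back=1 fwd=0
After 2 (back): cur=HOME back=0 fwd=1
After 3 (forward): cur=B back=1 fwd=0
After 4 (back): cur=HOME back=0 fwd=1
After 5 (forward): cur=B back=1 fwd=0
After 6 (back): cur=HOME back=0 fwd=1
After 7 (visit(R)): cur=R back=1 fwd=0
After 8 (visit(N)): cur=N back=2 fwd=0
After 9 (back): cur=R back=1 fwd=1
After 10 (back): cur=HOME back=0 fwd=2
After 11 (visit(F)): cur=F back=1 fwd=0

Answer: F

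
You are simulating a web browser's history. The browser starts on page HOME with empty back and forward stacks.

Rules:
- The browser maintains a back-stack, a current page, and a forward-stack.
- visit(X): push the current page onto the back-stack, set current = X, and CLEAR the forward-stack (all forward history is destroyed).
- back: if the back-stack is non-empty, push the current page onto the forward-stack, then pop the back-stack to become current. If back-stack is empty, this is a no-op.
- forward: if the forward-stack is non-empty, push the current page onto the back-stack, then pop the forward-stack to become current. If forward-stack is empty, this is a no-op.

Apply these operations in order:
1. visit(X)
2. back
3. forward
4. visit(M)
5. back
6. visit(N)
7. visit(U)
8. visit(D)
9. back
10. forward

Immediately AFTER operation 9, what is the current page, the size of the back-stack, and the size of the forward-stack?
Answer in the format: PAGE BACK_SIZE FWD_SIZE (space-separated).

After 1 (visit(X)): cur=X back=1 fwd=0
After 2 (back): cur=HOME back=0 fwd=1
After 3 (forward): cur=X back=1 fwd=0
After 4 (visit(M)): cur=M back=2 fwd=0
After 5 (back): cur=X back=1 fwd=1
After 6 (visit(N)): cur=N back=2 fwd=0
After 7 (visit(U)): cur=U back=3 fwd=0
After 8 (visit(D)): cur=D back=4 fwd=0
After 9 (back): cur=U back=3 fwd=1

U 3 1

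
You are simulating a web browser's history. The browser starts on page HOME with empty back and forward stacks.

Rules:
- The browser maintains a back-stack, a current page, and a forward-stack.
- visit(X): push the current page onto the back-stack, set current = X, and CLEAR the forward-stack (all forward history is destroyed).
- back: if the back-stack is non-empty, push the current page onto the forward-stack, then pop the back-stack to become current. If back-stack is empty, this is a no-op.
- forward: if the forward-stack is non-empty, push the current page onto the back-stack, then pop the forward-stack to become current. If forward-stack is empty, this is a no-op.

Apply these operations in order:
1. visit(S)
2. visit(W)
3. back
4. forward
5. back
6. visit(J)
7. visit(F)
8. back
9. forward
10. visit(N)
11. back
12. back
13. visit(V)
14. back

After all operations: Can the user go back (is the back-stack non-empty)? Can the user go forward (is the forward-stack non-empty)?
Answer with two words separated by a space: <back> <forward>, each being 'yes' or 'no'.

Answer: yes yes

Derivation:
After 1 (visit(S)): cur=S back=1 fwd=0
After 2 (visit(W)): cur=W back=2 fwd=0
After 3 (back): cur=S back=1 fwd=1
After 4 (forward): cur=W back=2 fwd=0
After 5 (back): cur=S back=1 fwd=1
After 6 (visit(J)): cur=J back=2 fwd=0
After 7 (visit(F)): cur=F back=3 fwd=0
After 8 (back): cur=J back=2 fwd=1
After 9 (forward): cur=F back=3 fwd=0
After 10 (visit(N)): cur=N back=4 fwd=0
After 11 (back): cur=F back=3 fwd=1
After 12 (back): cur=J back=2 fwd=2
After 13 (visit(V)): cur=V back=3 fwd=0
After 14 (back): cur=J back=2 fwd=1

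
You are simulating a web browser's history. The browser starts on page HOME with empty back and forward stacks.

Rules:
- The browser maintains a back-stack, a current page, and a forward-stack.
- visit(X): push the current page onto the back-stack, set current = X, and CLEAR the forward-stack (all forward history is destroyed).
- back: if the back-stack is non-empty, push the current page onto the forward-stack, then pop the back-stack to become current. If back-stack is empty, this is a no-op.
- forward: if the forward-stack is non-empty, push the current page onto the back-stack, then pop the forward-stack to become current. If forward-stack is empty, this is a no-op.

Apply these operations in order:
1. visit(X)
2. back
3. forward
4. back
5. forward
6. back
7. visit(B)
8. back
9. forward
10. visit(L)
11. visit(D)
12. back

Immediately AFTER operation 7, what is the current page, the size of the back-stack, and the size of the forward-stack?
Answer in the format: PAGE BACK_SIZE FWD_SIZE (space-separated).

After 1 (visit(X)): cur=X back=1 fwd=0
After 2 (back): cur=HOME back=0 fwd=1
After 3 (forward): cur=X back=1 fwd=0
After 4 (back): cur=HOME back=0 fwd=1
After 5 (forward): cur=X back=1 fwd=0
After 6 (back): cur=HOME back=0 fwd=1
After 7 (visit(B)): cur=B back=1 fwd=0

B 1 0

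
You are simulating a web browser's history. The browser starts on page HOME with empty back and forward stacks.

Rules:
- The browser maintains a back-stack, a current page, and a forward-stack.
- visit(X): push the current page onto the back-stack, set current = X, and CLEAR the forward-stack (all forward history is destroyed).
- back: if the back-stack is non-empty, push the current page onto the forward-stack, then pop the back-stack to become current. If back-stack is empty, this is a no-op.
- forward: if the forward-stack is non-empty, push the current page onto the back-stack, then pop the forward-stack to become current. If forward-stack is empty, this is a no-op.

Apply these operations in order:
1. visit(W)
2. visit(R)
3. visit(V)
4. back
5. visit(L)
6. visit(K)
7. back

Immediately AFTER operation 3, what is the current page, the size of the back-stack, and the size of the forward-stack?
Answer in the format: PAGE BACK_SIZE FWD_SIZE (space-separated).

After 1 (visit(W)): cur=W back=1 fwd=0
After 2 (visit(R)): cur=R back=2 fwd=0
After 3 (visit(V)): cur=V back=3 fwd=0

V 3 0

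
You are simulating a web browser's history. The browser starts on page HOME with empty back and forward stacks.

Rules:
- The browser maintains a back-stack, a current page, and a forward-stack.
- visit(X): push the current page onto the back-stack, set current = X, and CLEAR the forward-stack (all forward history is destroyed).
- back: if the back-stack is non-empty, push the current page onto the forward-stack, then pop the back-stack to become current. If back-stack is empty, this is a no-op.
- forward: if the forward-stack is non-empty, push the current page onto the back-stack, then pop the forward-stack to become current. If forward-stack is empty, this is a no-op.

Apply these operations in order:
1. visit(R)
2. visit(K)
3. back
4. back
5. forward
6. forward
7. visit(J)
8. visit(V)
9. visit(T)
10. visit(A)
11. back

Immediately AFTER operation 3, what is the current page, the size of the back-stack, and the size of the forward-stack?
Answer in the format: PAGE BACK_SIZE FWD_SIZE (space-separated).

After 1 (visit(R)): cur=R back=1 fwd=0
After 2 (visit(K)): cur=K back=2 fwd=0
After 3 (back): cur=R back=1 fwd=1

R 1 1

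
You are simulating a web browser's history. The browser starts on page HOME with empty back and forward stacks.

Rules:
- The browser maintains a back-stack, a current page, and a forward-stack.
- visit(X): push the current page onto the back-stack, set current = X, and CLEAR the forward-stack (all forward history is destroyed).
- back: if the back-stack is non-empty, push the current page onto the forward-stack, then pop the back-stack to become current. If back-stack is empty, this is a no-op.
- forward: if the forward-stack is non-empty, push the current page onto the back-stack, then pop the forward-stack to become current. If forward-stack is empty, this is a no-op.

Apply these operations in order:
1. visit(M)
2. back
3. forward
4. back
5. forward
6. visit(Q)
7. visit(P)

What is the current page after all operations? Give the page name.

After 1 (visit(M)): cur=M back=1 fwd=0
After 2 (back): cur=HOME back=0 fwd=1
After 3 (forward): cur=M back=1 fwd=0
After 4 (back): cur=HOME back=0 fwd=1
After 5 (forward): cur=M back=1 fwd=0
After 6 (visit(Q)): cur=Q back=2 fwd=0
After 7 (visit(P)): cur=P back=3 fwd=0

Answer: P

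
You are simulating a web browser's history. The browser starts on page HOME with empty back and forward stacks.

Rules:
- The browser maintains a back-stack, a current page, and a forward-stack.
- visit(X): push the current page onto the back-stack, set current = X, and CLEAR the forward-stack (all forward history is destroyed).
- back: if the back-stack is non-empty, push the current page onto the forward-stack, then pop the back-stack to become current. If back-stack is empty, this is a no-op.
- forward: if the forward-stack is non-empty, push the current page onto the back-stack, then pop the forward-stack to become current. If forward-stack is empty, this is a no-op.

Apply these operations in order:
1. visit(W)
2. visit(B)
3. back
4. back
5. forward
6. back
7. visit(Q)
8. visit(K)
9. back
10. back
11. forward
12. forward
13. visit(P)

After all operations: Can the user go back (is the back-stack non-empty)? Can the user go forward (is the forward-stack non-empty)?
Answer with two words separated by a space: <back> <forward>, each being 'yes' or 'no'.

Answer: yes no

Derivation:
After 1 (visit(W)): cur=W back=1 fwd=0
After 2 (visit(B)): cur=B back=2 fwd=0
After 3 (back): cur=W back=1 fwd=1
After 4 (back): cur=HOME back=0 fwd=2
After 5 (forward): cur=W back=1 fwd=1
After 6 (back): cur=HOME back=0 fwd=2
After 7 (visit(Q)): cur=Q back=1 fwd=0
After 8 (visit(K)): cur=K back=2 fwd=0
After 9 (back): cur=Q back=1 fwd=1
After 10 (back): cur=HOME back=0 fwd=2
After 11 (forward): cur=Q back=1 fwd=1
After 12 (forward): cur=K back=2 fwd=0
After 13 (visit(P)): cur=P back=3 fwd=0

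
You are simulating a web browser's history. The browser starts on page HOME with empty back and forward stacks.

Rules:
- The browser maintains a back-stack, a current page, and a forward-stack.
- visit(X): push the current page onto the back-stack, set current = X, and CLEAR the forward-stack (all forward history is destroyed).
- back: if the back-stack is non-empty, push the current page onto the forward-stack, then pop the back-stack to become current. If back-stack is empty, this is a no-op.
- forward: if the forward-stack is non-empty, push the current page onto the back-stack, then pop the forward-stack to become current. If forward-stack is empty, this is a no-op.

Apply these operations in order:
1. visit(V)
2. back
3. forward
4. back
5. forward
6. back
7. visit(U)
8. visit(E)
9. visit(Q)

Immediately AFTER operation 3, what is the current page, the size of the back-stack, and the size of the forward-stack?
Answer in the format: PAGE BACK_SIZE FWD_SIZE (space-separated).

After 1 (visit(V)): cur=V back=1 fwd=0
After 2 (back): cur=HOME back=0 fwd=1
After 3 (forward): cur=V back=1 fwd=0

V 1 0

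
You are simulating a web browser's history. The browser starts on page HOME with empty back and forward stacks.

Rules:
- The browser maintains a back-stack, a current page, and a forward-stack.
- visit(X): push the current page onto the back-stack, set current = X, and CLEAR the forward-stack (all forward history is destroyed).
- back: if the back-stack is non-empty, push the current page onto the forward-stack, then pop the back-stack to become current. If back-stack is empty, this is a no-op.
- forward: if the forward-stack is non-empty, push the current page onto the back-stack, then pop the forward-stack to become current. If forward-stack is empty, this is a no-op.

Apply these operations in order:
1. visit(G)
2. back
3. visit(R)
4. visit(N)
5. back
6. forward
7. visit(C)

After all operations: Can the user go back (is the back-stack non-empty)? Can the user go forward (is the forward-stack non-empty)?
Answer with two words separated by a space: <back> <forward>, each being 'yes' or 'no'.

After 1 (visit(G)): cur=G back=1 fwd=0
After 2 (back): cur=HOME back=0 fwd=1
After 3 (visit(R)): cur=R back=1 fwd=0
After 4 (visit(N)): cur=N back=2 fwd=0
After 5 (back): cur=R back=1 fwd=1
After 6 (forward): cur=N back=2 fwd=0
After 7 (visit(C)): cur=C back=3 fwd=0

Answer: yes no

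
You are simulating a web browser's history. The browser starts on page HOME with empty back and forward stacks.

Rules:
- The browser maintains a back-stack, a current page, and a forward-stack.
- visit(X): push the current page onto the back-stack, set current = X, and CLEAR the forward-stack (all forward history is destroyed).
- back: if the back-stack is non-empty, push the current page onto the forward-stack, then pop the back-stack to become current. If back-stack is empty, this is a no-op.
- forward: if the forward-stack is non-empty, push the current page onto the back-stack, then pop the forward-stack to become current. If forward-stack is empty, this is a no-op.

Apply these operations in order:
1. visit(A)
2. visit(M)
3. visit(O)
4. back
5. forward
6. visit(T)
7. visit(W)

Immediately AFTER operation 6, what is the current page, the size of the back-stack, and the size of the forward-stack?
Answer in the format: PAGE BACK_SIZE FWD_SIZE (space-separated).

After 1 (visit(A)): cur=A back=1 fwd=0
After 2 (visit(M)): cur=M back=2 fwd=0
After 3 (visit(O)): cur=O back=3 fwd=0
After 4 (back): cur=M back=2 fwd=1
After 5 (forward): cur=O back=3 fwd=0
After 6 (visit(T)): cur=T back=4 fwd=0

T 4 0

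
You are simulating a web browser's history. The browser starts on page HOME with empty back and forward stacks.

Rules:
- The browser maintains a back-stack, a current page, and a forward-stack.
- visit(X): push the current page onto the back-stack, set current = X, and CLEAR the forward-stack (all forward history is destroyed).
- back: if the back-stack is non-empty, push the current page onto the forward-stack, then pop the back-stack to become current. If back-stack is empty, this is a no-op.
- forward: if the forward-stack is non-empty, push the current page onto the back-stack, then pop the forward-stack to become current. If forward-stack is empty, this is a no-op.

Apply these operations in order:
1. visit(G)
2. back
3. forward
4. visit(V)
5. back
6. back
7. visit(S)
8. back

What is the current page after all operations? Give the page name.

After 1 (visit(G)): cur=G back=1 fwd=0
After 2 (back): cur=HOME back=0 fwd=1
After 3 (forward): cur=G back=1 fwd=0
After 4 (visit(V)): cur=V back=2 fwd=0
After 5 (back): cur=G back=1 fwd=1
After 6 (back): cur=HOME back=0 fwd=2
After 7 (visit(S)): cur=S back=1 fwd=0
After 8 (back): cur=HOME back=0 fwd=1

Answer: HOME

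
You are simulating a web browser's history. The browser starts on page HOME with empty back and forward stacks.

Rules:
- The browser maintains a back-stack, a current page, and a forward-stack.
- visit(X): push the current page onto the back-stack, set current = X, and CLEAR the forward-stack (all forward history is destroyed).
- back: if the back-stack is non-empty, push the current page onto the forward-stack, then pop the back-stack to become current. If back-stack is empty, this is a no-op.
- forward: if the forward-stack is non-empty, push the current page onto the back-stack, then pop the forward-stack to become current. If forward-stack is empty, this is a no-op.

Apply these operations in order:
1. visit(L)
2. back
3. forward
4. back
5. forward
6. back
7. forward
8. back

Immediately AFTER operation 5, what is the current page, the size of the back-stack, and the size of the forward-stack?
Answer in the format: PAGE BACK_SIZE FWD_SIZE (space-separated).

After 1 (visit(L)): cur=L back=1 fwd=0
After 2 (back): cur=HOME back=0 fwd=1
After 3 (forward): cur=L back=1 fwd=0
After 4 (back): cur=HOME back=0 fwd=1
After 5 (forward): cur=L back=1 fwd=0

L 1 0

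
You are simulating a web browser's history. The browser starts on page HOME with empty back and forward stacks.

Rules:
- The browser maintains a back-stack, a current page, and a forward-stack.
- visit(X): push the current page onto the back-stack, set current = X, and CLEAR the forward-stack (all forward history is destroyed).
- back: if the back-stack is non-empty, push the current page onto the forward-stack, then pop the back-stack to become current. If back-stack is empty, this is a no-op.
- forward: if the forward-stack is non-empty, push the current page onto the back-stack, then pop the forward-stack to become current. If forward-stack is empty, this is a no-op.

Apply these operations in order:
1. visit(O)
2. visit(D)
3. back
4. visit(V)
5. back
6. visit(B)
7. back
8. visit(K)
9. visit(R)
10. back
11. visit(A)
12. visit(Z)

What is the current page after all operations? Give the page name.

After 1 (visit(O)): cur=O back=1 fwd=0
After 2 (visit(D)): cur=D back=2 fwd=0
After 3 (back): cur=O back=1 fwd=1
After 4 (visit(V)): cur=V back=2 fwd=0
After 5 (back): cur=O back=1 fwd=1
After 6 (visit(B)): cur=B back=2 fwd=0
After 7 (back): cur=O back=1 fwd=1
After 8 (visit(K)): cur=K back=2 fwd=0
After 9 (visit(R)): cur=R back=3 fwd=0
After 10 (back): cur=K back=2 fwd=1
After 11 (visit(A)): cur=A back=3 fwd=0
After 12 (visit(Z)): cur=Z back=4 fwd=0

Answer: Z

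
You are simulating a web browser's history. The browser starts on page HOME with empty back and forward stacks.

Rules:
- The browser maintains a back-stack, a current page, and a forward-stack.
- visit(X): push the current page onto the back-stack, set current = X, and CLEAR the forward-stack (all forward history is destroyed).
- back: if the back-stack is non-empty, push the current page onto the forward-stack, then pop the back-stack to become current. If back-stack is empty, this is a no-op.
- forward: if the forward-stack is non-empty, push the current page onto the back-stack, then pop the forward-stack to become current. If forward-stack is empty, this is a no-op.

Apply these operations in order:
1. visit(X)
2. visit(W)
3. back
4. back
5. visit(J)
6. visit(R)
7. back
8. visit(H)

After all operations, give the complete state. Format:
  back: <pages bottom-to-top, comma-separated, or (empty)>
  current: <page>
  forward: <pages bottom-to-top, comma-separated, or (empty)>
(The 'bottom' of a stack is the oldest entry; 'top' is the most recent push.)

Answer: back: HOME,J
current: H
forward: (empty)

Derivation:
After 1 (visit(X)): cur=X back=1 fwd=0
After 2 (visit(W)): cur=W back=2 fwd=0
After 3 (back): cur=X back=1 fwd=1
After 4 (back): cur=HOME back=0 fwd=2
After 5 (visit(J)): cur=J back=1 fwd=0
After 6 (visit(R)): cur=R back=2 fwd=0
After 7 (back): cur=J back=1 fwd=1
After 8 (visit(H)): cur=H back=2 fwd=0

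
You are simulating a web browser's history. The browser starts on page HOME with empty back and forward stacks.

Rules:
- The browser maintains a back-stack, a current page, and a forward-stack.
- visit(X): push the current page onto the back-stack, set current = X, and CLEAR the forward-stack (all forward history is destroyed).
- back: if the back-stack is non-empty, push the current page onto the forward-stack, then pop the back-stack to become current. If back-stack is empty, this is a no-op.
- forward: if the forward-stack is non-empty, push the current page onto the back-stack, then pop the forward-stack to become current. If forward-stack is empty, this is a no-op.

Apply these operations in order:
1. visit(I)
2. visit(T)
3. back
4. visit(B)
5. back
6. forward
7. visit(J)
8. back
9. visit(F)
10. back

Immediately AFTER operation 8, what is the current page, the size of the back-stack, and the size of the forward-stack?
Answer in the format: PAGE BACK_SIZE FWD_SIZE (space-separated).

After 1 (visit(I)): cur=I back=1 fwd=0
After 2 (visit(T)): cur=T back=2 fwd=0
After 3 (back): cur=I back=1 fwd=1
After 4 (visit(B)): cur=B back=2 fwd=0
After 5 (back): cur=I back=1 fwd=1
After 6 (forward): cur=B back=2 fwd=0
After 7 (visit(J)): cur=J back=3 fwd=0
After 8 (back): cur=B back=2 fwd=1

B 2 1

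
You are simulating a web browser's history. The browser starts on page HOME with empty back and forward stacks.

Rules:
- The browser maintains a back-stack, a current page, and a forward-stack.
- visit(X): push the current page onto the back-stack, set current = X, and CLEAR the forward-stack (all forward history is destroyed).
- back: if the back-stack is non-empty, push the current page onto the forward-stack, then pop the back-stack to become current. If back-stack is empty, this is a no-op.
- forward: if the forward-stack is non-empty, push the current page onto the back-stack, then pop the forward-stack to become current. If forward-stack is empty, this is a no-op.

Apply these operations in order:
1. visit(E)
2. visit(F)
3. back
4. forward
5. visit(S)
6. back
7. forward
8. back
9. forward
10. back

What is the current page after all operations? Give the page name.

Answer: F

Derivation:
After 1 (visit(E)): cur=E back=1 fwd=0
After 2 (visit(F)): cur=F back=2 fwd=0
After 3 (back): cur=E back=1 fwd=1
After 4 (forward): cur=F back=2 fwd=0
After 5 (visit(S)): cur=S back=3 fwd=0
After 6 (back): cur=F back=2 fwd=1
After 7 (forward): cur=S back=3 fwd=0
After 8 (back): cur=F back=2 fwd=1
After 9 (forward): cur=S back=3 fwd=0
After 10 (back): cur=F back=2 fwd=1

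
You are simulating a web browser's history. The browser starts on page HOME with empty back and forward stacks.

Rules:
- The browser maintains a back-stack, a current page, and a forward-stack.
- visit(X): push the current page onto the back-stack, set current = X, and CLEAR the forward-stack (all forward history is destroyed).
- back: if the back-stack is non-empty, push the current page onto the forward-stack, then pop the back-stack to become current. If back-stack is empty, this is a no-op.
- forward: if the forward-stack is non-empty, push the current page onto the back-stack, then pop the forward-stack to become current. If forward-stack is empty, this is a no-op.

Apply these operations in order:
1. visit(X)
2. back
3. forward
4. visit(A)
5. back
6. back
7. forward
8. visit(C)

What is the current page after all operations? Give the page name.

After 1 (visit(X)): cur=X back=1 fwd=0
After 2 (back): cur=HOME back=0 fwd=1
After 3 (forward): cur=X back=1 fwd=0
After 4 (visit(A)): cur=A back=2 fwd=0
After 5 (back): cur=X back=1 fwd=1
After 6 (back): cur=HOME back=0 fwd=2
After 7 (forward): cur=X back=1 fwd=1
After 8 (visit(C)): cur=C back=2 fwd=0

Answer: C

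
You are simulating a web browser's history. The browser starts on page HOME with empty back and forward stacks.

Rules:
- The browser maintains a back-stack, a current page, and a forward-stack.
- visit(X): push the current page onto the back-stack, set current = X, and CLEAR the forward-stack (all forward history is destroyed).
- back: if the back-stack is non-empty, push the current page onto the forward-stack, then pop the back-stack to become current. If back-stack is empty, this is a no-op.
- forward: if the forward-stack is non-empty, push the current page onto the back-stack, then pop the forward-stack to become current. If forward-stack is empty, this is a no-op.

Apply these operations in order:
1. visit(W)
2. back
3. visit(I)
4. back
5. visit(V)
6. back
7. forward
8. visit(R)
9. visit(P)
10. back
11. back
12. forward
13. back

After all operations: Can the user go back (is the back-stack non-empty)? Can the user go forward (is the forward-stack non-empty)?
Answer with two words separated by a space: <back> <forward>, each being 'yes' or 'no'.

Answer: yes yes

Derivation:
After 1 (visit(W)): cur=W back=1 fwd=0
After 2 (back): cur=HOME back=0 fwd=1
After 3 (visit(I)): cur=I back=1 fwd=0
After 4 (back): cur=HOME back=0 fwd=1
After 5 (visit(V)): cur=V back=1 fwd=0
After 6 (back): cur=HOME back=0 fwd=1
After 7 (forward): cur=V back=1 fwd=0
After 8 (visit(R)): cur=R back=2 fwd=0
After 9 (visit(P)): cur=P back=3 fwd=0
After 10 (back): cur=R back=2 fwd=1
After 11 (back): cur=V back=1 fwd=2
After 12 (forward): cur=R back=2 fwd=1
After 13 (back): cur=V back=1 fwd=2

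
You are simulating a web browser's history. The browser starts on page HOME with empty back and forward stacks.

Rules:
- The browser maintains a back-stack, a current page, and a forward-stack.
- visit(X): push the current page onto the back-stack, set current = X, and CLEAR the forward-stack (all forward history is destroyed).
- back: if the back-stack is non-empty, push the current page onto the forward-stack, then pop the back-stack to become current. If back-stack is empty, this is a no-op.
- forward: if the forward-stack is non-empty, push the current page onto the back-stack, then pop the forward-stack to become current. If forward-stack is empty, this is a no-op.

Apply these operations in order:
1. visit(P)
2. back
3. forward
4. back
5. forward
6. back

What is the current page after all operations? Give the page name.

Answer: HOME

Derivation:
After 1 (visit(P)): cur=P back=1 fwd=0
After 2 (back): cur=HOME back=0 fwd=1
After 3 (forward): cur=P back=1 fwd=0
After 4 (back): cur=HOME back=0 fwd=1
After 5 (forward): cur=P back=1 fwd=0
After 6 (back): cur=HOME back=0 fwd=1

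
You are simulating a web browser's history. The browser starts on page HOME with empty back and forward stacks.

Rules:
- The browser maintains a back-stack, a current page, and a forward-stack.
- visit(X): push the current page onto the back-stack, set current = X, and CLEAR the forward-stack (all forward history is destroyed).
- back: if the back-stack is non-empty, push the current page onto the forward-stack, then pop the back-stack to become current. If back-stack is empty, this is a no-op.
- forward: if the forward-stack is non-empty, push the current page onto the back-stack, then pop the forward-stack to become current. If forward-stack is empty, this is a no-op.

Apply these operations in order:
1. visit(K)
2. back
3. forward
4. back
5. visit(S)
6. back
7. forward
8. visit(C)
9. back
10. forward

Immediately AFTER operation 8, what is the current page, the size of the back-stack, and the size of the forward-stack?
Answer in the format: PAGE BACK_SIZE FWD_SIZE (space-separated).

After 1 (visit(K)): cur=K back=1 fwd=0
After 2 (back): cur=HOME back=0 fwd=1
After 3 (forward): cur=K back=1 fwd=0
After 4 (back): cur=HOME back=0 fwd=1
After 5 (visit(S)): cur=S back=1 fwd=0
After 6 (back): cur=HOME back=0 fwd=1
After 7 (forward): cur=S back=1 fwd=0
After 8 (visit(C)): cur=C back=2 fwd=0

C 2 0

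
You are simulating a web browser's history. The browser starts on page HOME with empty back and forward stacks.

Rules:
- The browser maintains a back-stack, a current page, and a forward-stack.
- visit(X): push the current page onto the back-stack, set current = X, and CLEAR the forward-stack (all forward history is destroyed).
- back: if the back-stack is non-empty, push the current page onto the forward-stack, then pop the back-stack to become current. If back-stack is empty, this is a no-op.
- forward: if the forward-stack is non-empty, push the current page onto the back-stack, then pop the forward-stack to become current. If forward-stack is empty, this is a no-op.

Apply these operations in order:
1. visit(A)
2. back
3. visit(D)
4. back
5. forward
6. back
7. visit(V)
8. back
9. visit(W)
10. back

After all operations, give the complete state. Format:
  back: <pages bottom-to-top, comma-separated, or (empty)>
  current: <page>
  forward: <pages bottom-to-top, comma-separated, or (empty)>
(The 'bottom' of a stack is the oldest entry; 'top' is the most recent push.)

Answer: back: (empty)
current: HOME
forward: W

Derivation:
After 1 (visit(A)): cur=A back=1 fwd=0
After 2 (back): cur=HOME back=0 fwd=1
After 3 (visit(D)): cur=D back=1 fwd=0
After 4 (back): cur=HOME back=0 fwd=1
After 5 (forward): cur=D back=1 fwd=0
After 6 (back): cur=HOME back=0 fwd=1
After 7 (visit(V)): cur=V back=1 fwd=0
After 8 (back): cur=HOME back=0 fwd=1
After 9 (visit(W)): cur=W back=1 fwd=0
After 10 (back): cur=HOME back=0 fwd=1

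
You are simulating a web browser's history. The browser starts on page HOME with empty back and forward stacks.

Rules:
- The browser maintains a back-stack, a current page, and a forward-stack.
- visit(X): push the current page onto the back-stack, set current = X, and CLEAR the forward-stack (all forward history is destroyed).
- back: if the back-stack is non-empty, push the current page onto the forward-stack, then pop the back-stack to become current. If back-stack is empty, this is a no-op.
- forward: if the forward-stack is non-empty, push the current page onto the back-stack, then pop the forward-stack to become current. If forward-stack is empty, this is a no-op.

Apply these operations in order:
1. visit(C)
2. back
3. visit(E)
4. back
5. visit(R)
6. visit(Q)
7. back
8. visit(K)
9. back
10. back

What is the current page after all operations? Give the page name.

After 1 (visit(C)): cur=C back=1 fwd=0
After 2 (back): cur=HOME back=0 fwd=1
After 3 (visit(E)): cur=E back=1 fwd=0
After 4 (back): cur=HOME back=0 fwd=1
After 5 (visit(R)): cur=R back=1 fwd=0
After 6 (visit(Q)): cur=Q back=2 fwd=0
After 7 (back): cur=R back=1 fwd=1
After 8 (visit(K)): cur=K back=2 fwd=0
After 9 (back): cur=R back=1 fwd=1
After 10 (back): cur=HOME back=0 fwd=2

Answer: HOME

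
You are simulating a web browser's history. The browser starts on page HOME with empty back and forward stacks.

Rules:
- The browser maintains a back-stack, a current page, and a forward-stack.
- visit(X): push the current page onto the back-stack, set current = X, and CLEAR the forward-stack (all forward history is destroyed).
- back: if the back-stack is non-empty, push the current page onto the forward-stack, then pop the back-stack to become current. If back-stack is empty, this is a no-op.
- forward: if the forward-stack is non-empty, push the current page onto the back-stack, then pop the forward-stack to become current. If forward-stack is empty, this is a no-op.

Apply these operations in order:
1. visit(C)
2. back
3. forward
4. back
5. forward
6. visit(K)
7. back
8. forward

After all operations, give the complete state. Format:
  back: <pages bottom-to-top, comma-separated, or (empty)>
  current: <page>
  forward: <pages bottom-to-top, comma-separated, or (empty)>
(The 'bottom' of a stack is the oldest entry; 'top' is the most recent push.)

After 1 (visit(C)): cur=C back=1 fwd=0
After 2 (back): cur=HOME back=0 fwd=1
After 3 (forward): cur=C back=1 fwd=0
After 4 (back): cur=HOME back=0 fwd=1
After 5 (forward): cur=C back=1 fwd=0
After 6 (visit(K)): cur=K back=2 fwd=0
After 7 (back): cur=C back=1 fwd=1
After 8 (forward): cur=K back=2 fwd=0

Answer: back: HOME,C
current: K
forward: (empty)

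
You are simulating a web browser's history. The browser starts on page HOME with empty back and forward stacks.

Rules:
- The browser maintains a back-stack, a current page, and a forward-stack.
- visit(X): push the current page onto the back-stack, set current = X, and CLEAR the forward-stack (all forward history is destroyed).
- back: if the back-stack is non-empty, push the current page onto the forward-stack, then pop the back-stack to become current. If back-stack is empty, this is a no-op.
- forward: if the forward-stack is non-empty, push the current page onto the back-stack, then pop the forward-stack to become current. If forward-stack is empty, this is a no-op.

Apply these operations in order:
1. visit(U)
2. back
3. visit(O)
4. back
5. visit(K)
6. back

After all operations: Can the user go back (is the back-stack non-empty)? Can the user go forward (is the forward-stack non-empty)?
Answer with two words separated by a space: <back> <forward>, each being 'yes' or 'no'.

After 1 (visit(U)): cur=U back=1 fwd=0
After 2 (back): cur=HOME back=0 fwd=1
After 3 (visit(O)): cur=O back=1 fwd=0
After 4 (back): cur=HOME back=0 fwd=1
After 5 (visit(K)): cur=K back=1 fwd=0
After 6 (back): cur=HOME back=0 fwd=1

Answer: no yes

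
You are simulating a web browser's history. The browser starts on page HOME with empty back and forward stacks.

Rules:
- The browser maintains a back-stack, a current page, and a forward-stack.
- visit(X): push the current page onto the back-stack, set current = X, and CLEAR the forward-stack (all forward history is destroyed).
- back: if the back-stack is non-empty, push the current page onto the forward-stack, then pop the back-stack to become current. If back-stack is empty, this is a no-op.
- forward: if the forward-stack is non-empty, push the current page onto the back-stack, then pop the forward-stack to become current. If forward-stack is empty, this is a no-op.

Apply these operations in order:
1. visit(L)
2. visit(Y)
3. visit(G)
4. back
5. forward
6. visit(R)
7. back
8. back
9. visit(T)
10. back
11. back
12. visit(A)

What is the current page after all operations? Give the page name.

Answer: A

Derivation:
After 1 (visit(L)): cur=L back=1 fwd=0
After 2 (visit(Y)): cur=Y back=2 fwd=0
After 3 (visit(G)): cur=G back=3 fwd=0
After 4 (back): cur=Y back=2 fwd=1
After 5 (forward): cur=G back=3 fwd=0
After 6 (visit(R)): cur=R back=4 fwd=0
After 7 (back): cur=G back=3 fwd=1
After 8 (back): cur=Y back=2 fwd=2
After 9 (visit(T)): cur=T back=3 fwd=0
After 10 (back): cur=Y back=2 fwd=1
After 11 (back): cur=L back=1 fwd=2
After 12 (visit(A)): cur=A back=2 fwd=0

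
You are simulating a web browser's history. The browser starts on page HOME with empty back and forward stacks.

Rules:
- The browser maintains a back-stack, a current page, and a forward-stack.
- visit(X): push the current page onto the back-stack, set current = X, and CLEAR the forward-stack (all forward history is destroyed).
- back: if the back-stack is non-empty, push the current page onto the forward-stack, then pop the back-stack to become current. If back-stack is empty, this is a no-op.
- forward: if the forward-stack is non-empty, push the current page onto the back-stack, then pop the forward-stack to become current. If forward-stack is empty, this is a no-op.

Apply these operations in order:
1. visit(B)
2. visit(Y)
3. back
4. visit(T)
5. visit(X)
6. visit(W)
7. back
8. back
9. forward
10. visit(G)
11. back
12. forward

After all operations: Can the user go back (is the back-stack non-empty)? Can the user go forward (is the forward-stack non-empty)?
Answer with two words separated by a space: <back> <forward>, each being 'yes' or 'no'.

After 1 (visit(B)): cur=B back=1 fwd=0
After 2 (visit(Y)): cur=Y back=2 fwd=0
After 3 (back): cur=B back=1 fwd=1
After 4 (visit(T)): cur=T back=2 fwd=0
After 5 (visit(X)): cur=X back=3 fwd=0
After 6 (visit(W)): cur=W back=4 fwd=0
After 7 (back): cur=X back=3 fwd=1
After 8 (back): cur=T back=2 fwd=2
After 9 (forward): cur=X back=3 fwd=1
After 10 (visit(G)): cur=G back=4 fwd=0
After 11 (back): cur=X back=3 fwd=1
After 12 (forward): cur=G back=4 fwd=0

Answer: yes no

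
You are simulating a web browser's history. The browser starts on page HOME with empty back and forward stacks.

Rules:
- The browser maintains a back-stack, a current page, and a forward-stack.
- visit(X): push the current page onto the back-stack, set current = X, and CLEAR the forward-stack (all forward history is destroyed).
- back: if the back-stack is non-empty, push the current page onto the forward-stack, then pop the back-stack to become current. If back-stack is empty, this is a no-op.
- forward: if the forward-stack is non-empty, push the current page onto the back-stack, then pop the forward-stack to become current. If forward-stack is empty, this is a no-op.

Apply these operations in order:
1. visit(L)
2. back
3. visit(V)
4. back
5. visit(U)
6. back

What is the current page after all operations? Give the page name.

After 1 (visit(L)): cur=L back=1 fwd=0
After 2 (back): cur=HOME back=0 fwd=1
After 3 (visit(V)): cur=V back=1 fwd=0
After 4 (back): cur=HOME back=0 fwd=1
After 5 (visit(U)): cur=U back=1 fwd=0
After 6 (back): cur=HOME back=0 fwd=1

Answer: HOME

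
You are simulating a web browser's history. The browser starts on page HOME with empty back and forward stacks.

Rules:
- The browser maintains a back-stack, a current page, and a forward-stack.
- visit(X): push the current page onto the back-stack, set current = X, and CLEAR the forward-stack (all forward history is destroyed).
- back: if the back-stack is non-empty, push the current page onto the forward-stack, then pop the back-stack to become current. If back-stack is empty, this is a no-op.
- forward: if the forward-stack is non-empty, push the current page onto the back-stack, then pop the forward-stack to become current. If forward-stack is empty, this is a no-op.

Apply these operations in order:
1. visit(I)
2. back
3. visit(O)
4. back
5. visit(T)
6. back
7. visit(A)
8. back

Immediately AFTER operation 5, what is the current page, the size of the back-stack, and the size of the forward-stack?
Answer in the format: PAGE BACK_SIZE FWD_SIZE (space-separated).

After 1 (visit(I)): cur=I back=1 fwd=0
After 2 (back): cur=HOME back=0 fwd=1
After 3 (visit(O)): cur=O back=1 fwd=0
After 4 (back): cur=HOME back=0 fwd=1
After 5 (visit(T)): cur=T back=1 fwd=0

T 1 0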